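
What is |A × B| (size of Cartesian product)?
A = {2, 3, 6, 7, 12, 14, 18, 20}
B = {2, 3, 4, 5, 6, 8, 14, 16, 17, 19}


Set A = {2, 3, 6, 7, 12, 14, 18, 20} has 8 elements.
Set B = {2, 3, 4, 5, 6, 8, 14, 16, 17, 19} has 10 elements.
|A × B| = |A| × |B| = 8 × 10 = 80

80


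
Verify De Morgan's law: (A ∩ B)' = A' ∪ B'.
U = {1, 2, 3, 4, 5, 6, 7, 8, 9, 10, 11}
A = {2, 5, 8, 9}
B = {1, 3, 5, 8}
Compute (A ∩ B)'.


U = {1, 2, 3, 4, 5, 6, 7, 8, 9, 10, 11}
A = {2, 5, 8, 9}, B = {1, 3, 5, 8}
A ∩ B = {5, 8}
(A ∩ B)' = U \ (A ∩ B) = {1, 2, 3, 4, 6, 7, 9, 10, 11}
Verification via A' ∪ B': A' = {1, 3, 4, 6, 7, 10, 11}, B' = {2, 4, 6, 7, 9, 10, 11}
A' ∪ B' = {1, 2, 3, 4, 6, 7, 9, 10, 11} ✓

{1, 2, 3, 4, 6, 7, 9, 10, 11}


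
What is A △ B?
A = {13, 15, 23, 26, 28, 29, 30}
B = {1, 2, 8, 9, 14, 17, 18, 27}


Set A = {13, 15, 23, 26, 28, 29, 30}
Set B = {1, 2, 8, 9, 14, 17, 18, 27}
A △ B = (A \ B) ∪ (B \ A)
Elements in A but not B: {13, 15, 23, 26, 28, 29, 30}
Elements in B but not A: {1, 2, 8, 9, 14, 17, 18, 27}
A △ B = {1, 2, 8, 9, 13, 14, 15, 17, 18, 23, 26, 27, 28, 29, 30}

{1, 2, 8, 9, 13, 14, 15, 17, 18, 23, 26, 27, 28, 29, 30}


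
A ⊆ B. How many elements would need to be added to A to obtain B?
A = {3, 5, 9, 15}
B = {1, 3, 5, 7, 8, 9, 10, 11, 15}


Set A = {3, 5, 9, 15}, |A| = 4
Set B = {1, 3, 5, 7, 8, 9, 10, 11, 15}, |B| = 9
Since A ⊆ B: B \ A = {1, 7, 8, 10, 11}
|B| - |A| = 9 - 4 = 5

5


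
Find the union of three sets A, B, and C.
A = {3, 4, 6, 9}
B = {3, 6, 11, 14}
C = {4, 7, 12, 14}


Set A = {3, 4, 6, 9}
Set B = {3, 6, 11, 14}
Set C = {4, 7, 12, 14}
First, A ∪ B = {3, 4, 6, 9, 11, 14}
Then, (A ∪ B) ∪ C = {3, 4, 6, 7, 9, 11, 12, 14}

{3, 4, 6, 7, 9, 11, 12, 14}


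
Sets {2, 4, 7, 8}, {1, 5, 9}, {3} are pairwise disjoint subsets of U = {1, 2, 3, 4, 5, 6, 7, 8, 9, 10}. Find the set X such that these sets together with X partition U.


U = {1, 2, 3, 4, 5, 6, 7, 8, 9, 10}
Shown blocks: {2, 4, 7, 8}, {1, 5, 9}, {3}
A partition's blocks are pairwise disjoint and cover U, so the missing block = U \ (union of shown blocks).
Union of shown blocks: {1, 2, 3, 4, 5, 7, 8, 9}
Missing block = U \ (union) = {6, 10}

{6, 10}


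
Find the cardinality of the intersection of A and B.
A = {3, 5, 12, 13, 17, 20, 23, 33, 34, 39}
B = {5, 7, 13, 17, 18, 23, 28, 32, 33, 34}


Set A = {3, 5, 12, 13, 17, 20, 23, 33, 34, 39}
Set B = {5, 7, 13, 17, 18, 23, 28, 32, 33, 34}
A ∩ B = {5, 13, 17, 23, 33, 34}
|A ∩ B| = 6

6


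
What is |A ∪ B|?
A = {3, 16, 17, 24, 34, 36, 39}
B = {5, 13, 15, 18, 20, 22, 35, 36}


Set A = {3, 16, 17, 24, 34, 36, 39}, |A| = 7
Set B = {5, 13, 15, 18, 20, 22, 35, 36}, |B| = 8
A ∩ B = {36}, |A ∩ B| = 1
|A ∪ B| = |A| + |B| - |A ∩ B| = 7 + 8 - 1 = 14

14


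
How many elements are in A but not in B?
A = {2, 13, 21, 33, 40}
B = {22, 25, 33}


Set A = {2, 13, 21, 33, 40}
Set B = {22, 25, 33}
A \ B = {2, 13, 21, 40}
|A \ B| = 4

4


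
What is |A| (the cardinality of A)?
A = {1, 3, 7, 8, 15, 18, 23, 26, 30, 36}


Set A = {1, 3, 7, 8, 15, 18, 23, 26, 30, 36}
Listing elements: 1, 3, 7, 8, 15, 18, 23, 26, 30, 36
Counting: 10 elements
|A| = 10

10


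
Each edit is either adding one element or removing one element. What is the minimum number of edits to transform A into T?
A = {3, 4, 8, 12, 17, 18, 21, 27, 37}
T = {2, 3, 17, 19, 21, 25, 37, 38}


Set A = {3, 4, 8, 12, 17, 18, 21, 27, 37}
Set T = {2, 3, 17, 19, 21, 25, 37, 38}
Elements to remove from A (in A, not in T): {4, 8, 12, 18, 27} → 5 removals
Elements to add to A (in T, not in A): {2, 19, 25, 38} → 4 additions
Total edits = 5 + 4 = 9

9


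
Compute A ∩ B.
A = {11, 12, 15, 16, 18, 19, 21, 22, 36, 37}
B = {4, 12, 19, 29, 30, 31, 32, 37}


Set A = {11, 12, 15, 16, 18, 19, 21, 22, 36, 37}
Set B = {4, 12, 19, 29, 30, 31, 32, 37}
A ∩ B includes only elements in both sets.
Check each element of A against B:
11 ✗, 12 ✓, 15 ✗, 16 ✗, 18 ✗, 19 ✓, 21 ✗, 22 ✗, 36 ✗, 37 ✓
A ∩ B = {12, 19, 37}

{12, 19, 37}


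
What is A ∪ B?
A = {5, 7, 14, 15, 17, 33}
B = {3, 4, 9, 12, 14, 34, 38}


Set A = {5, 7, 14, 15, 17, 33}
Set B = {3, 4, 9, 12, 14, 34, 38}
A ∪ B includes all elements in either set.
Elements from A: {5, 7, 14, 15, 17, 33}
Elements from B not already included: {3, 4, 9, 12, 34, 38}
A ∪ B = {3, 4, 5, 7, 9, 12, 14, 15, 17, 33, 34, 38}

{3, 4, 5, 7, 9, 12, 14, 15, 17, 33, 34, 38}


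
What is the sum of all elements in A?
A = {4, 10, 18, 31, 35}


Set A = {4, 10, 18, 31, 35}
Sum = 4 + 10 + 18 + 31 + 35 = 98

98


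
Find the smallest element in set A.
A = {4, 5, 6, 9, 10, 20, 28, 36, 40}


Set A = {4, 5, 6, 9, 10, 20, 28, 36, 40}
Elements in ascending order: 4, 5, 6, 9, 10, 20, 28, 36, 40
The smallest element is 4.

4


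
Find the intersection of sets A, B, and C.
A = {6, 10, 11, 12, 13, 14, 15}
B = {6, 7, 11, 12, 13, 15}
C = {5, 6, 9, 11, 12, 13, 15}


Set A = {6, 10, 11, 12, 13, 14, 15}
Set B = {6, 7, 11, 12, 13, 15}
Set C = {5, 6, 9, 11, 12, 13, 15}
First, A ∩ B = {6, 11, 12, 13, 15}
Then, (A ∩ B) ∩ C = {6, 11, 12, 13, 15}

{6, 11, 12, 13, 15}


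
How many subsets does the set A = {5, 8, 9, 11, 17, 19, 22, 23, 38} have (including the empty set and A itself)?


Set A = {5, 8, 9, 11, 17, 19, 22, 23, 38}
|A| = 9
The power set P(A) contains all subsets of A.
|P(A)| = 2^|A| = 2^9 = 512

512


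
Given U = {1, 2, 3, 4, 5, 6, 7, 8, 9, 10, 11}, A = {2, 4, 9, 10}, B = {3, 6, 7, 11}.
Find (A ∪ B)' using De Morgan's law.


U = {1, 2, 3, 4, 5, 6, 7, 8, 9, 10, 11}
A = {2, 4, 9, 10}, B = {3, 6, 7, 11}
A ∪ B = {2, 3, 4, 6, 7, 9, 10, 11}
(A ∪ B)' = U \ (A ∪ B) = {1, 5, 8}
Verification via A' ∩ B': A' = {1, 3, 5, 6, 7, 8, 11}, B' = {1, 2, 4, 5, 8, 9, 10}
A' ∩ B' = {1, 5, 8} ✓

{1, 5, 8}


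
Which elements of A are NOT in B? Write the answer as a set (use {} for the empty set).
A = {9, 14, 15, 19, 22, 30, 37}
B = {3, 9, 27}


Set A = {9, 14, 15, 19, 22, 30, 37}
Set B = {3, 9, 27}
Check each element of A against B:
9 ∈ B, 14 ∉ B (include), 15 ∉ B (include), 19 ∉ B (include), 22 ∉ B (include), 30 ∉ B (include), 37 ∉ B (include)
Elements of A not in B: {14, 15, 19, 22, 30, 37}

{14, 15, 19, 22, 30, 37}


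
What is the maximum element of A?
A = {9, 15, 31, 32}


Set A = {9, 15, 31, 32}
Elements in ascending order: 9, 15, 31, 32
The largest element is 32.

32


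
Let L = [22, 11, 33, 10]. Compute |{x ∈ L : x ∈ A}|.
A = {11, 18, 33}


Set A = {11, 18, 33}
Candidates: [22, 11, 33, 10]
Check each candidate:
22 ∉ A, 11 ∈ A, 33 ∈ A, 10 ∉ A
Count of candidates in A: 2

2


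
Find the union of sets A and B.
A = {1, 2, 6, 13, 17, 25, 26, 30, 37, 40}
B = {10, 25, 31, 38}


Set A = {1, 2, 6, 13, 17, 25, 26, 30, 37, 40}
Set B = {10, 25, 31, 38}
A ∪ B includes all elements in either set.
Elements from A: {1, 2, 6, 13, 17, 25, 26, 30, 37, 40}
Elements from B not already included: {10, 31, 38}
A ∪ B = {1, 2, 6, 10, 13, 17, 25, 26, 30, 31, 37, 38, 40}

{1, 2, 6, 10, 13, 17, 25, 26, 30, 31, 37, 38, 40}


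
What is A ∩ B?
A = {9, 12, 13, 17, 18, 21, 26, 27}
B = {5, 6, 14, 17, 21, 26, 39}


Set A = {9, 12, 13, 17, 18, 21, 26, 27}
Set B = {5, 6, 14, 17, 21, 26, 39}
A ∩ B includes only elements in both sets.
Check each element of A against B:
9 ✗, 12 ✗, 13 ✗, 17 ✓, 18 ✗, 21 ✓, 26 ✓, 27 ✗
A ∩ B = {17, 21, 26}

{17, 21, 26}


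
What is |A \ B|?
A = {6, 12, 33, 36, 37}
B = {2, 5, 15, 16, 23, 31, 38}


Set A = {6, 12, 33, 36, 37}
Set B = {2, 5, 15, 16, 23, 31, 38}
A \ B = {6, 12, 33, 36, 37}
|A \ B| = 5

5


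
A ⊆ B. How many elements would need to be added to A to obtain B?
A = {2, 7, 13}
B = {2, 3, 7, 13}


Set A = {2, 7, 13}, |A| = 3
Set B = {2, 3, 7, 13}, |B| = 4
Since A ⊆ B: B \ A = {3}
|B| - |A| = 4 - 3 = 1

1


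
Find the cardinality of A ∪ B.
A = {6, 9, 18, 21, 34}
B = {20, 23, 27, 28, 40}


Set A = {6, 9, 18, 21, 34}, |A| = 5
Set B = {20, 23, 27, 28, 40}, |B| = 5
A ∩ B = {}, |A ∩ B| = 0
|A ∪ B| = |A| + |B| - |A ∩ B| = 5 + 5 - 0 = 10

10


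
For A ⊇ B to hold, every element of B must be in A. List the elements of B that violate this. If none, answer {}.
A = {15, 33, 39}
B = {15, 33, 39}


Set A = {15, 33, 39}
Set B = {15, 33, 39}
Check each element of B against A:
15 ∈ A, 33 ∈ A, 39 ∈ A
Elements of B not in A: {}

{}


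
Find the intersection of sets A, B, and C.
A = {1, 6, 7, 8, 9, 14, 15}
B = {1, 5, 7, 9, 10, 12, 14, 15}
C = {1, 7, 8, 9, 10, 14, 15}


Set A = {1, 6, 7, 8, 9, 14, 15}
Set B = {1, 5, 7, 9, 10, 12, 14, 15}
Set C = {1, 7, 8, 9, 10, 14, 15}
First, A ∩ B = {1, 7, 9, 14, 15}
Then, (A ∩ B) ∩ C = {1, 7, 9, 14, 15}

{1, 7, 9, 14, 15}


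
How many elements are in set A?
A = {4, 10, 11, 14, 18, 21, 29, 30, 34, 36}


Set A = {4, 10, 11, 14, 18, 21, 29, 30, 34, 36}
Listing elements: 4, 10, 11, 14, 18, 21, 29, 30, 34, 36
Counting: 10 elements
|A| = 10

10


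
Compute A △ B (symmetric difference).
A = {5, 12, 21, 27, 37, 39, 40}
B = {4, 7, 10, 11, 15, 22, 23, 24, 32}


Set A = {5, 12, 21, 27, 37, 39, 40}
Set B = {4, 7, 10, 11, 15, 22, 23, 24, 32}
A △ B = (A \ B) ∪ (B \ A)
Elements in A but not B: {5, 12, 21, 27, 37, 39, 40}
Elements in B but not A: {4, 7, 10, 11, 15, 22, 23, 24, 32}
A △ B = {4, 5, 7, 10, 11, 12, 15, 21, 22, 23, 24, 27, 32, 37, 39, 40}

{4, 5, 7, 10, 11, 12, 15, 21, 22, 23, 24, 27, 32, 37, 39, 40}


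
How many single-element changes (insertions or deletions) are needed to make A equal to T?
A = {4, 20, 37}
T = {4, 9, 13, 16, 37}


Set A = {4, 20, 37}
Set T = {4, 9, 13, 16, 37}
Elements to remove from A (in A, not in T): {20} → 1 removals
Elements to add to A (in T, not in A): {9, 13, 16} → 3 additions
Total edits = 1 + 3 = 4

4


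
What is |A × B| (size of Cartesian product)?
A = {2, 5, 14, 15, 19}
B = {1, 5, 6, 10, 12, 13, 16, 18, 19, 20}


Set A = {2, 5, 14, 15, 19} has 5 elements.
Set B = {1, 5, 6, 10, 12, 13, 16, 18, 19, 20} has 10 elements.
|A × B| = |A| × |B| = 5 × 10 = 50

50


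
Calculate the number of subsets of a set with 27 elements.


The set has 27 elements.
The power set contains all possible subsets.
|P(A)| = 2^|A| = 2^27 = 134217728

134217728


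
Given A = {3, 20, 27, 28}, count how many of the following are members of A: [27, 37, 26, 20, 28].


Set A = {3, 20, 27, 28}
Candidates: [27, 37, 26, 20, 28]
Check each candidate:
27 ∈ A, 37 ∉ A, 26 ∉ A, 20 ∈ A, 28 ∈ A
Count of candidates in A: 3

3


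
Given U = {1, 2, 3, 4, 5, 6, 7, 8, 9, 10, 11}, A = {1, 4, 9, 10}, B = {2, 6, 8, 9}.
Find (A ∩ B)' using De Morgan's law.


U = {1, 2, 3, 4, 5, 6, 7, 8, 9, 10, 11}
A = {1, 4, 9, 10}, B = {2, 6, 8, 9}
A ∩ B = {9}
(A ∩ B)' = U \ (A ∩ B) = {1, 2, 3, 4, 5, 6, 7, 8, 10, 11}
Verification via A' ∪ B': A' = {2, 3, 5, 6, 7, 8, 11}, B' = {1, 3, 4, 5, 7, 10, 11}
A' ∪ B' = {1, 2, 3, 4, 5, 6, 7, 8, 10, 11} ✓

{1, 2, 3, 4, 5, 6, 7, 8, 10, 11}


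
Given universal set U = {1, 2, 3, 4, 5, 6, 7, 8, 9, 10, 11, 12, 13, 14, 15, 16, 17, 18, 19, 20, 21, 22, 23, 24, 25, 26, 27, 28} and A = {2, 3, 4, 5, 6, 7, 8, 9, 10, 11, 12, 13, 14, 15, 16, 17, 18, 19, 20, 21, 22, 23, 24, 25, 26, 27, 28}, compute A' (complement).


Universal set U = {1, 2, 3, 4, 5, 6, 7, 8, 9, 10, 11, 12, 13, 14, 15, 16, 17, 18, 19, 20, 21, 22, 23, 24, 25, 26, 27, 28}
Set A = {2, 3, 4, 5, 6, 7, 8, 9, 10, 11, 12, 13, 14, 15, 16, 17, 18, 19, 20, 21, 22, 23, 24, 25, 26, 27, 28}
A' = U \ A = elements in U but not in A
Checking each element of U:
1 (not in A, include), 2 (in A, exclude), 3 (in A, exclude), 4 (in A, exclude), 5 (in A, exclude), 6 (in A, exclude), 7 (in A, exclude), 8 (in A, exclude), 9 (in A, exclude), 10 (in A, exclude), 11 (in A, exclude), 12 (in A, exclude), 13 (in A, exclude), 14 (in A, exclude), 15 (in A, exclude), 16 (in A, exclude), 17 (in A, exclude), 18 (in A, exclude), 19 (in A, exclude), 20 (in A, exclude), 21 (in A, exclude), 22 (in A, exclude), 23 (in A, exclude), 24 (in A, exclude), 25 (in A, exclude), 26 (in A, exclude), 27 (in A, exclude), 28 (in A, exclude)
A' = {1}

{1}


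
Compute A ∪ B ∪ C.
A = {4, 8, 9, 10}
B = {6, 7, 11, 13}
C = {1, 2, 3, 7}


Set A = {4, 8, 9, 10}
Set B = {6, 7, 11, 13}
Set C = {1, 2, 3, 7}
First, A ∪ B = {4, 6, 7, 8, 9, 10, 11, 13}
Then, (A ∪ B) ∪ C = {1, 2, 3, 4, 6, 7, 8, 9, 10, 11, 13}

{1, 2, 3, 4, 6, 7, 8, 9, 10, 11, 13}


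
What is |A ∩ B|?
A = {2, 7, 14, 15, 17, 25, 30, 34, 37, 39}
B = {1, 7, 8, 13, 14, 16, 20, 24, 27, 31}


Set A = {2, 7, 14, 15, 17, 25, 30, 34, 37, 39}
Set B = {1, 7, 8, 13, 14, 16, 20, 24, 27, 31}
A ∩ B = {7, 14}
|A ∩ B| = 2

2


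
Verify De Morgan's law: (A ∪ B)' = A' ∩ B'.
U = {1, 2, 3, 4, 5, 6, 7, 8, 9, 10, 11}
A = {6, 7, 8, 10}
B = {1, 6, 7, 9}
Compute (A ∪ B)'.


U = {1, 2, 3, 4, 5, 6, 7, 8, 9, 10, 11}
A = {6, 7, 8, 10}, B = {1, 6, 7, 9}
A ∪ B = {1, 6, 7, 8, 9, 10}
(A ∪ B)' = U \ (A ∪ B) = {2, 3, 4, 5, 11}
Verification via A' ∩ B': A' = {1, 2, 3, 4, 5, 9, 11}, B' = {2, 3, 4, 5, 8, 10, 11}
A' ∩ B' = {2, 3, 4, 5, 11} ✓

{2, 3, 4, 5, 11}


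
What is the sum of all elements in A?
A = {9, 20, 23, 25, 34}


Set A = {9, 20, 23, 25, 34}
Sum = 9 + 20 + 23 + 25 + 34 = 111

111


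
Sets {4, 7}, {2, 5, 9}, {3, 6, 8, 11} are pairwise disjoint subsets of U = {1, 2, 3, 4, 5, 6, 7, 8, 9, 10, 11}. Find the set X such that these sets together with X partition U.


U = {1, 2, 3, 4, 5, 6, 7, 8, 9, 10, 11}
Shown blocks: {4, 7}, {2, 5, 9}, {3, 6, 8, 11}
A partition's blocks are pairwise disjoint and cover U, so the missing block = U \ (union of shown blocks).
Union of shown blocks: {2, 3, 4, 5, 6, 7, 8, 9, 11}
Missing block = U \ (union) = {1, 10}

{1, 10}


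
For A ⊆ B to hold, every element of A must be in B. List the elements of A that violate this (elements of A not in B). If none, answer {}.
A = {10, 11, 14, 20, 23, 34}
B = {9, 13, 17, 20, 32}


Set A = {10, 11, 14, 20, 23, 34}
Set B = {9, 13, 17, 20, 32}
Check each element of A against B:
10 ∉ B (include), 11 ∉ B (include), 14 ∉ B (include), 20 ∈ B, 23 ∉ B (include), 34 ∉ B (include)
Elements of A not in B: {10, 11, 14, 23, 34}

{10, 11, 14, 23, 34}


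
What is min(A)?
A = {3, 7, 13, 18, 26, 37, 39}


Set A = {3, 7, 13, 18, 26, 37, 39}
Elements in ascending order: 3, 7, 13, 18, 26, 37, 39
The smallest element is 3.

3


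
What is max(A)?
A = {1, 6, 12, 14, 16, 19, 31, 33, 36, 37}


Set A = {1, 6, 12, 14, 16, 19, 31, 33, 36, 37}
Elements in ascending order: 1, 6, 12, 14, 16, 19, 31, 33, 36, 37
The largest element is 37.

37


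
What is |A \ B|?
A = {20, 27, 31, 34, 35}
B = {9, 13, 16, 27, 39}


Set A = {20, 27, 31, 34, 35}
Set B = {9, 13, 16, 27, 39}
A \ B = {20, 31, 34, 35}
|A \ B| = 4

4


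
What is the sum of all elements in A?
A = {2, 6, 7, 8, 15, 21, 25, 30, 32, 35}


Set A = {2, 6, 7, 8, 15, 21, 25, 30, 32, 35}
Sum = 2 + 6 + 7 + 8 + 15 + 21 + 25 + 30 + 32 + 35 = 181

181


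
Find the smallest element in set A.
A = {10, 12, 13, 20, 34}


Set A = {10, 12, 13, 20, 34}
Elements in ascending order: 10, 12, 13, 20, 34
The smallest element is 10.

10


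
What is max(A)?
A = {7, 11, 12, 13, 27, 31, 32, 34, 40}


Set A = {7, 11, 12, 13, 27, 31, 32, 34, 40}
Elements in ascending order: 7, 11, 12, 13, 27, 31, 32, 34, 40
The largest element is 40.

40


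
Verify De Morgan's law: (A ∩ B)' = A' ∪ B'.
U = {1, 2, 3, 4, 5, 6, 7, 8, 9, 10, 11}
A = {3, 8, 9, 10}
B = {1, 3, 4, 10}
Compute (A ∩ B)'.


U = {1, 2, 3, 4, 5, 6, 7, 8, 9, 10, 11}
A = {3, 8, 9, 10}, B = {1, 3, 4, 10}
A ∩ B = {3, 10}
(A ∩ B)' = U \ (A ∩ B) = {1, 2, 4, 5, 6, 7, 8, 9, 11}
Verification via A' ∪ B': A' = {1, 2, 4, 5, 6, 7, 11}, B' = {2, 5, 6, 7, 8, 9, 11}
A' ∪ B' = {1, 2, 4, 5, 6, 7, 8, 9, 11} ✓

{1, 2, 4, 5, 6, 7, 8, 9, 11}


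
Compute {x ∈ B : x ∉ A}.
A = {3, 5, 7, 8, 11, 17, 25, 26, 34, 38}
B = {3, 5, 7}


Set A = {3, 5, 7, 8, 11, 17, 25, 26, 34, 38}
Set B = {3, 5, 7}
Check each element of B against A:
3 ∈ A, 5 ∈ A, 7 ∈ A
Elements of B not in A: {}

{}


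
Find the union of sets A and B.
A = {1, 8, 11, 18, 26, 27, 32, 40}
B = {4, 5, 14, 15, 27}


Set A = {1, 8, 11, 18, 26, 27, 32, 40}
Set B = {4, 5, 14, 15, 27}
A ∪ B includes all elements in either set.
Elements from A: {1, 8, 11, 18, 26, 27, 32, 40}
Elements from B not already included: {4, 5, 14, 15}
A ∪ B = {1, 4, 5, 8, 11, 14, 15, 18, 26, 27, 32, 40}

{1, 4, 5, 8, 11, 14, 15, 18, 26, 27, 32, 40}


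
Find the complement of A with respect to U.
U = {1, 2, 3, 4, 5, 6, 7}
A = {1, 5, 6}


Universal set U = {1, 2, 3, 4, 5, 6, 7}
Set A = {1, 5, 6}
A' = U \ A = elements in U but not in A
Checking each element of U:
1 (in A, exclude), 2 (not in A, include), 3 (not in A, include), 4 (not in A, include), 5 (in A, exclude), 6 (in A, exclude), 7 (not in A, include)
A' = {2, 3, 4, 7}

{2, 3, 4, 7}


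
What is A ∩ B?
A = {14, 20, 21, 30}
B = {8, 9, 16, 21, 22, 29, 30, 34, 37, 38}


Set A = {14, 20, 21, 30}
Set B = {8, 9, 16, 21, 22, 29, 30, 34, 37, 38}
A ∩ B includes only elements in both sets.
Check each element of A against B:
14 ✗, 20 ✗, 21 ✓, 30 ✓
A ∩ B = {21, 30}

{21, 30}


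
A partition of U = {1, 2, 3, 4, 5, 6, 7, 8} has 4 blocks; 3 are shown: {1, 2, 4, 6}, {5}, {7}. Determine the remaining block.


U = {1, 2, 3, 4, 5, 6, 7, 8}
Shown blocks: {1, 2, 4, 6}, {5}, {7}
A partition's blocks are pairwise disjoint and cover U, so the missing block = U \ (union of shown blocks).
Union of shown blocks: {1, 2, 4, 5, 6, 7}
Missing block = U \ (union) = {3, 8}

{3, 8}


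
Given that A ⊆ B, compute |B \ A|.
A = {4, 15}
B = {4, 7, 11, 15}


Set A = {4, 15}, |A| = 2
Set B = {4, 7, 11, 15}, |B| = 4
Since A ⊆ B: B \ A = {7, 11}
|B| - |A| = 4 - 2 = 2

2


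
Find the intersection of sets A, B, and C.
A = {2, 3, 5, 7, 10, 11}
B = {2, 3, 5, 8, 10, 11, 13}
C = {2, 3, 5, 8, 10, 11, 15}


Set A = {2, 3, 5, 7, 10, 11}
Set B = {2, 3, 5, 8, 10, 11, 13}
Set C = {2, 3, 5, 8, 10, 11, 15}
First, A ∩ B = {2, 3, 5, 10, 11}
Then, (A ∩ B) ∩ C = {2, 3, 5, 10, 11}

{2, 3, 5, 10, 11}


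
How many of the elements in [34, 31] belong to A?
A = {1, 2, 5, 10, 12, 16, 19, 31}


Set A = {1, 2, 5, 10, 12, 16, 19, 31}
Candidates: [34, 31]
Check each candidate:
34 ∉ A, 31 ∈ A
Count of candidates in A: 1

1


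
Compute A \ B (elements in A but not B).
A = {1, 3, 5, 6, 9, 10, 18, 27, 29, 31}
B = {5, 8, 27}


Set A = {1, 3, 5, 6, 9, 10, 18, 27, 29, 31}
Set B = {5, 8, 27}
A \ B includes elements in A that are not in B.
Check each element of A:
1 (not in B, keep), 3 (not in B, keep), 5 (in B, remove), 6 (not in B, keep), 9 (not in B, keep), 10 (not in B, keep), 18 (not in B, keep), 27 (in B, remove), 29 (not in B, keep), 31 (not in B, keep)
A \ B = {1, 3, 6, 9, 10, 18, 29, 31}

{1, 3, 6, 9, 10, 18, 29, 31}


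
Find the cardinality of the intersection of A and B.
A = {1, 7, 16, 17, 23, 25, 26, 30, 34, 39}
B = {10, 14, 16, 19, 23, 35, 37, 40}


Set A = {1, 7, 16, 17, 23, 25, 26, 30, 34, 39}
Set B = {10, 14, 16, 19, 23, 35, 37, 40}
A ∩ B = {16, 23}
|A ∩ B| = 2

2


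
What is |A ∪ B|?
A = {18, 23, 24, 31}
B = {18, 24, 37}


Set A = {18, 23, 24, 31}, |A| = 4
Set B = {18, 24, 37}, |B| = 3
A ∩ B = {18, 24}, |A ∩ B| = 2
|A ∪ B| = |A| + |B| - |A ∩ B| = 4 + 3 - 2 = 5

5


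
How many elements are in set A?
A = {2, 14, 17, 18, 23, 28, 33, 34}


Set A = {2, 14, 17, 18, 23, 28, 33, 34}
Listing elements: 2, 14, 17, 18, 23, 28, 33, 34
Counting: 8 elements
|A| = 8

8


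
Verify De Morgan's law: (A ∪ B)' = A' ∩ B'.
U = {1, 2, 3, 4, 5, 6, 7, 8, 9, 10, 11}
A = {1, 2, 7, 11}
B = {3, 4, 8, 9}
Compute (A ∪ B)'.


U = {1, 2, 3, 4, 5, 6, 7, 8, 9, 10, 11}
A = {1, 2, 7, 11}, B = {3, 4, 8, 9}
A ∪ B = {1, 2, 3, 4, 7, 8, 9, 11}
(A ∪ B)' = U \ (A ∪ B) = {5, 6, 10}
Verification via A' ∩ B': A' = {3, 4, 5, 6, 8, 9, 10}, B' = {1, 2, 5, 6, 7, 10, 11}
A' ∩ B' = {5, 6, 10} ✓

{5, 6, 10}


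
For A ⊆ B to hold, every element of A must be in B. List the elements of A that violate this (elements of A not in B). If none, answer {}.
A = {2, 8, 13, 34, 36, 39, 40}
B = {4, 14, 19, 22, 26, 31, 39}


Set A = {2, 8, 13, 34, 36, 39, 40}
Set B = {4, 14, 19, 22, 26, 31, 39}
Check each element of A against B:
2 ∉ B (include), 8 ∉ B (include), 13 ∉ B (include), 34 ∉ B (include), 36 ∉ B (include), 39 ∈ B, 40 ∉ B (include)
Elements of A not in B: {2, 8, 13, 34, 36, 40}

{2, 8, 13, 34, 36, 40}


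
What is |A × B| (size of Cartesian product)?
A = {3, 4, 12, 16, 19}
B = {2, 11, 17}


Set A = {3, 4, 12, 16, 19} has 5 elements.
Set B = {2, 11, 17} has 3 elements.
|A × B| = |A| × |B| = 5 × 3 = 15

15


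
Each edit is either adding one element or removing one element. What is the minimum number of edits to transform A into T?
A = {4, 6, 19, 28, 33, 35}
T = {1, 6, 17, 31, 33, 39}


Set A = {4, 6, 19, 28, 33, 35}
Set T = {1, 6, 17, 31, 33, 39}
Elements to remove from A (in A, not in T): {4, 19, 28, 35} → 4 removals
Elements to add to A (in T, not in A): {1, 17, 31, 39} → 4 additions
Total edits = 4 + 4 = 8

8


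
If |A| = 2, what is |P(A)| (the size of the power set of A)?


The set has 2 elements.
The power set contains all possible subsets.
|P(A)| = 2^|A| = 2^2 = 4

4


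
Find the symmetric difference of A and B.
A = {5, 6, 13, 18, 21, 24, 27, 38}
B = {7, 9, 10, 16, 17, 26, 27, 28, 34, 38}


Set A = {5, 6, 13, 18, 21, 24, 27, 38}
Set B = {7, 9, 10, 16, 17, 26, 27, 28, 34, 38}
A △ B = (A \ B) ∪ (B \ A)
Elements in A but not B: {5, 6, 13, 18, 21, 24}
Elements in B but not A: {7, 9, 10, 16, 17, 26, 28, 34}
A △ B = {5, 6, 7, 9, 10, 13, 16, 17, 18, 21, 24, 26, 28, 34}

{5, 6, 7, 9, 10, 13, 16, 17, 18, 21, 24, 26, 28, 34}


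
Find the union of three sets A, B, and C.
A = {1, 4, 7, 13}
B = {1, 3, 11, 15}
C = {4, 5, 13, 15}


Set A = {1, 4, 7, 13}
Set B = {1, 3, 11, 15}
Set C = {4, 5, 13, 15}
First, A ∪ B = {1, 3, 4, 7, 11, 13, 15}
Then, (A ∪ B) ∪ C = {1, 3, 4, 5, 7, 11, 13, 15}

{1, 3, 4, 5, 7, 11, 13, 15}


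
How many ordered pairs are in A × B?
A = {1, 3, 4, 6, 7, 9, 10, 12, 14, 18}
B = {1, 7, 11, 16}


Set A = {1, 3, 4, 6, 7, 9, 10, 12, 14, 18} has 10 elements.
Set B = {1, 7, 11, 16} has 4 elements.
|A × B| = |A| × |B| = 10 × 4 = 40

40


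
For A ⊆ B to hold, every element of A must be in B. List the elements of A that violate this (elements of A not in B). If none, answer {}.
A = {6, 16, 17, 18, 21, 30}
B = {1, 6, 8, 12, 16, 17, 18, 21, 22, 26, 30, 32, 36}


Set A = {6, 16, 17, 18, 21, 30}
Set B = {1, 6, 8, 12, 16, 17, 18, 21, 22, 26, 30, 32, 36}
Check each element of A against B:
6 ∈ B, 16 ∈ B, 17 ∈ B, 18 ∈ B, 21 ∈ B, 30 ∈ B
Elements of A not in B: {}

{}


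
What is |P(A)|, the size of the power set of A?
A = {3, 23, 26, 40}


Set A = {3, 23, 26, 40}
|A| = 4
The power set P(A) contains all subsets of A.
|P(A)| = 2^|A| = 2^4 = 16

16


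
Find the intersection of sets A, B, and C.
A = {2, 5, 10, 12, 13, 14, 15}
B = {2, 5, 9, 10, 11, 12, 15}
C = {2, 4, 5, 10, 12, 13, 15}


Set A = {2, 5, 10, 12, 13, 14, 15}
Set B = {2, 5, 9, 10, 11, 12, 15}
Set C = {2, 4, 5, 10, 12, 13, 15}
First, A ∩ B = {2, 5, 10, 12, 15}
Then, (A ∩ B) ∩ C = {2, 5, 10, 12, 15}

{2, 5, 10, 12, 15}


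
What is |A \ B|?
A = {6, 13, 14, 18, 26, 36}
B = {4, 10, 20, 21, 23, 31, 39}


Set A = {6, 13, 14, 18, 26, 36}
Set B = {4, 10, 20, 21, 23, 31, 39}
A \ B = {6, 13, 14, 18, 26, 36}
|A \ B| = 6

6


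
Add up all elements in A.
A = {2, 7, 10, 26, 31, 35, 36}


Set A = {2, 7, 10, 26, 31, 35, 36}
Sum = 2 + 7 + 10 + 26 + 31 + 35 + 36 = 147

147


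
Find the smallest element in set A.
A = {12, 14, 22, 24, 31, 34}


Set A = {12, 14, 22, 24, 31, 34}
Elements in ascending order: 12, 14, 22, 24, 31, 34
The smallest element is 12.

12


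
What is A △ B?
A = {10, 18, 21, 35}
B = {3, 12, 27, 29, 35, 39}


Set A = {10, 18, 21, 35}
Set B = {3, 12, 27, 29, 35, 39}
A △ B = (A \ B) ∪ (B \ A)
Elements in A but not B: {10, 18, 21}
Elements in B but not A: {3, 12, 27, 29, 39}
A △ B = {3, 10, 12, 18, 21, 27, 29, 39}

{3, 10, 12, 18, 21, 27, 29, 39}


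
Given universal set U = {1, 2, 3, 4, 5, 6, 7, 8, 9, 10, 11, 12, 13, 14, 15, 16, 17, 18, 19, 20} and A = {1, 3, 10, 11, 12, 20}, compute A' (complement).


Universal set U = {1, 2, 3, 4, 5, 6, 7, 8, 9, 10, 11, 12, 13, 14, 15, 16, 17, 18, 19, 20}
Set A = {1, 3, 10, 11, 12, 20}
A' = U \ A = elements in U but not in A
Checking each element of U:
1 (in A, exclude), 2 (not in A, include), 3 (in A, exclude), 4 (not in A, include), 5 (not in A, include), 6 (not in A, include), 7 (not in A, include), 8 (not in A, include), 9 (not in A, include), 10 (in A, exclude), 11 (in A, exclude), 12 (in A, exclude), 13 (not in A, include), 14 (not in A, include), 15 (not in A, include), 16 (not in A, include), 17 (not in A, include), 18 (not in A, include), 19 (not in A, include), 20 (in A, exclude)
A' = {2, 4, 5, 6, 7, 8, 9, 13, 14, 15, 16, 17, 18, 19}

{2, 4, 5, 6, 7, 8, 9, 13, 14, 15, 16, 17, 18, 19}


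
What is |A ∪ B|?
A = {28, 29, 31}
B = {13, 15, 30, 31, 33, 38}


Set A = {28, 29, 31}, |A| = 3
Set B = {13, 15, 30, 31, 33, 38}, |B| = 6
A ∩ B = {31}, |A ∩ B| = 1
|A ∪ B| = |A| + |B| - |A ∩ B| = 3 + 6 - 1 = 8

8


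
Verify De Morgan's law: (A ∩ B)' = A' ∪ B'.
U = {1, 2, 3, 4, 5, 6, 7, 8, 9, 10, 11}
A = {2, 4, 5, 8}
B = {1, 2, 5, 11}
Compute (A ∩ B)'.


U = {1, 2, 3, 4, 5, 6, 7, 8, 9, 10, 11}
A = {2, 4, 5, 8}, B = {1, 2, 5, 11}
A ∩ B = {2, 5}
(A ∩ B)' = U \ (A ∩ B) = {1, 3, 4, 6, 7, 8, 9, 10, 11}
Verification via A' ∪ B': A' = {1, 3, 6, 7, 9, 10, 11}, B' = {3, 4, 6, 7, 8, 9, 10}
A' ∪ B' = {1, 3, 4, 6, 7, 8, 9, 10, 11} ✓

{1, 3, 4, 6, 7, 8, 9, 10, 11}


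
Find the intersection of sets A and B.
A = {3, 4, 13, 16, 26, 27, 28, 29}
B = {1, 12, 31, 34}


Set A = {3, 4, 13, 16, 26, 27, 28, 29}
Set B = {1, 12, 31, 34}
A ∩ B includes only elements in both sets.
Check each element of A against B:
3 ✗, 4 ✗, 13 ✗, 16 ✗, 26 ✗, 27 ✗, 28 ✗, 29 ✗
A ∩ B = {}

{}


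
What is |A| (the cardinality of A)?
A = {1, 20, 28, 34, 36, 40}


Set A = {1, 20, 28, 34, 36, 40}
Listing elements: 1, 20, 28, 34, 36, 40
Counting: 6 elements
|A| = 6

6


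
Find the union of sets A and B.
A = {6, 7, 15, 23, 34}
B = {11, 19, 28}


Set A = {6, 7, 15, 23, 34}
Set B = {11, 19, 28}
A ∪ B includes all elements in either set.
Elements from A: {6, 7, 15, 23, 34}
Elements from B not already included: {11, 19, 28}
A ∪ B = {6, 7, 11, 15, 19, 23, 28, 34}

{6, 7, 11, 15, 19, 23, 28, 34}


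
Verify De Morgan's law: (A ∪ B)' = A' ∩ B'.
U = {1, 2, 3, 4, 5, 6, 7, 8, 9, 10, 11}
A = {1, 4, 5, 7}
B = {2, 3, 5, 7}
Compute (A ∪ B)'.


U = {1, 2, 3, 4, 5, 6, 7, 8, 9, 10, 11}
A = {1, 4, 5, 7}, B = {2, 3, 5, 7}
A ∪ B = {1, 2, 3, 4, 5, 7}
(A ∪ B)' = U \ (A ∪ B) = {6, 8, 9, 10, 11}
Verification via A' ∩ B': A' = {2, 3, 6, 8, 9, 10, 11}, B' = {1, 4, 6, 8, 9, 10, 11}
A' ∩ B' = {6, 8, 9, 10, 11} ✓

{6, 8, 9, 10, 11}


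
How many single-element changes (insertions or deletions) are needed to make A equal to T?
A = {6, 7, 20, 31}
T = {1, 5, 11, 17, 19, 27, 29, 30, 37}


Set A = {6, 7, 20, 31}
Set T = {1, 5, 11, 17, 19, 27, 29, 30, 37}
Elements to remove from A (in A, not in T): {6, 7, 20, 31} → 4 removals
Elements to add to A (in T, not in A): {1, 5, 11, 17, 19, 27, 29, 30, 37} → 9 additions
Total edits = 4 + 9 = 13

13


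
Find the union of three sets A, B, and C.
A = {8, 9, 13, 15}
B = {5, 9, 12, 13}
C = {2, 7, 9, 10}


Set A = {8, 9, 13, 15}
Set B = {5, 9, 12, 13}
Set C = {2, 7, 9, 10}
First, A ∪ B = {5, 8, 9, 12, 13, 15}
Then, (A ∪ B) ∪ C = {2, 5, 7, 8, 9, 10, 12, 13, 15}

{2, 5, 7, 8, 9, 10, 12, 13, 15}


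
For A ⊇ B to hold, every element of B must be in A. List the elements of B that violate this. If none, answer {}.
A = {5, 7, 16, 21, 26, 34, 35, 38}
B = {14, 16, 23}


Set A = {5, 7, 16, 21, 26, 34, 35, 38}
Set B = {14, 16, 23}
Check each element of B against A:
14 ∉ A (include), 16 ∈ A, 23 ∉ A (include)
Elements of B not in A: {14, 23}

{14, 23}


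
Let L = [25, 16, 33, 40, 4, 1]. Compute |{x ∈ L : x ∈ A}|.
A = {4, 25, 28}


Set A = {4, 25, 28}
Candidates: [25, 16, 33, 40, 4, 1]
Check each candidate:
25 ∈ A, 16 ∉ A, 33 ∉ A, 40 ∉ A, 4 ∈ A, 1 ∉ A
Count of candidates in A: 2

2


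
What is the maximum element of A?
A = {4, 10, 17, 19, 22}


Set A = {4, 10, 17, 19, 22}
Elements in ascending order: 4, 10, 17, 19, 22
The largest element is 22.

22


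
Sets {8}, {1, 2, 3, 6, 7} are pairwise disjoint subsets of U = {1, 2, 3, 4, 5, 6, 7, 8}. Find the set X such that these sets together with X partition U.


U = {1, 2, 3, 4, 5, 6, 7, 8}
Shown blocks: {8}, {1, 2, 3, 6, 7}
A partition's blocks are pairwise disjoint and cover U, so the missing block = U \ (union of shown blocks).
Union of shown blocks: {1, 2, 3, 6, 7, 8}
Missing block = U \ (union) = {4, 5}

{4, 5}


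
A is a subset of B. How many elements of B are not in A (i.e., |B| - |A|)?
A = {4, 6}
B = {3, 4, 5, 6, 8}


Set A = {4, 6}, |A| = 2
Set B = {3, 4, 5, 6, 8}, |B| = 5
Since A ⊆ B: B \ A = {3, 5, 8}
|B| - |A| = 5 - 2 = 3

3


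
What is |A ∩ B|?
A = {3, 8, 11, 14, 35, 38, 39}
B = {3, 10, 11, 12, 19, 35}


Set A = {3, 8, 11, 14, 35, 38, 39}
Set B = {3, 10, 11, 12, 19, 35}
A ∩ B = {3, 11, 35}
|A ∩ B| = 3

3


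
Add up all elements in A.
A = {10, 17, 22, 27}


Set A = {10, 17, 22, 27}
Sum = 10 + 17 + 22 + 27 = 76

76


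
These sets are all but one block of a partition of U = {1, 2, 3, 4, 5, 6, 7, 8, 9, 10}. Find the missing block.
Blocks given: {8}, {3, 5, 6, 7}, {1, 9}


U = {1, 2, 3, 4, 5, 6, 7, 8, 9, 10}
Shown blocks: {8}, {3, 5, 6, 7}, {1, 9}
A partition's blocks are pairwise disjoint and cover U, so the missing block = U \ (union of shown blocks).
Union of shown blocks: {1, 3, 5, 6, 7, 8, 9}
Missing block = U \ (union) = {2, 4, 10}

{2, 4, 10}


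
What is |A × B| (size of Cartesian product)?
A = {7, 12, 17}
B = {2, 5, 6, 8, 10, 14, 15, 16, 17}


Set A = {7, 12, 17} has 3 elements.
Set B = {2, 5, 6, 8, 10, 14, 15, 16, 17} has 9 elements.
|A × B| = |A| × |B| = 3 × 9 = 27

27


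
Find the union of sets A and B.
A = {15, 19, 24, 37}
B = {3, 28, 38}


Set A = {15, 19, 24, 37}
Set B = {3, 28, 38}
A ∪ B includes all elements in either set.
Elements from A: {15, 19, 24, 37}
Elements from B not already included: {3, 28, 38}
A ∪ B = {3, 15, 19, 24, 28, 37, 38}

{3, 15, 19, 24, 28, 37, 38}


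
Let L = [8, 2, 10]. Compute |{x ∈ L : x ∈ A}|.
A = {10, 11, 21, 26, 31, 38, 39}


Set A = {10, 11, 21, 26, 31, 38, 39}
Candidates: [8, 2, 10]
Check each candidate:
8 ∉ A, 2 ∉ A, 10 ∈ A
Count of candidates in A: 1

1


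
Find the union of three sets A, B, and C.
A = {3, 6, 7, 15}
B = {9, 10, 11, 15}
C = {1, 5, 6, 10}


Set A = {3, 6, 7, 15}
Set B = {9, 10, 11, 15}
Set C = {1, 5, 6, 10}
First, A ∪ B = {3, 6, 7, 9, 10, 11, 15}
Then, (A ∪ B) ∪ C = {1, 3, 5, 6, 7, 9, 10, 11, 15}

{1, 3, 5, 6, 7, 9, 10, 11, 15}


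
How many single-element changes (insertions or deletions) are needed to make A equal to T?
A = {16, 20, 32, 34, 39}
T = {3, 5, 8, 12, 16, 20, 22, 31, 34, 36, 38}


Set A = {16, 20, 32, 34, 39}
Set T = {3, 5, 8, 12, 16, 20, 22, 31, 34, 36, 38}
Elements to remove from A (in A, not in T): {32, 39} → 2 removals
Elements to add to A (in T, not in A): {3, 5, 8, 12, 22, 31, 36, 38} → 8 additions
Total edits = 2 + 8 = 10

10


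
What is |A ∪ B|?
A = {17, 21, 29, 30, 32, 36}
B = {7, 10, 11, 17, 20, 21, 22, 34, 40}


Set A = {17, 21, 29, 30, 32, 36}, |A| = 6
Set B = {7, 10, 11, 17, 20, 21, 22, 34, 40}, |B| = 9
A ∩ B = {17, 21}, |A ∩ B| = 2
|A ∪ B| = |A| + |B| - |A ∩ B| = 6 + 9 - 2 = 13

13


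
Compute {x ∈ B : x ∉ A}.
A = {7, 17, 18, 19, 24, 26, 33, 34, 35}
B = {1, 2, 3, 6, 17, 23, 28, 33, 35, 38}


Set A = {7, 17, 18, 19, 24, 26, 33, 34, 35}
Set B = {1, 2, 3, 6, 17, 23, 28, 33, 35, 38}
Check each element of B against A:
1 ∉ A (include), 2 ∉ A (include), 3 ∉ A (include), 6 ∉ A (include), 17 ∈ A, 23 ∉ A (include), 28 ∉ A (include), 33 ∈ A, 35 ∈ A, 38 ∉ A (include)
Elements of B not in A: {1, 2, 3, 6, 23, 28, 38}

{1, 2, 3, 6, 23, 28, 38}


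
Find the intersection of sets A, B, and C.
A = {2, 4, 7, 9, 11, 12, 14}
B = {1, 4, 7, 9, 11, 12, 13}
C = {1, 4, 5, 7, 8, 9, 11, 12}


Set A = {2, 4, 7, 9, 11, 12, 14}
Set B = {1, 4, 7, 9, 11, 12, 13}
Set C = {1, 4, 5, 7, 8, 9, 11, 12}
First, A ∩ B = {4, 7, 9, 11, 12}
Then, (A ∩ B) ∩ C = {4, 7, 9, 11, 12}

{4, 7, 9, 11, 12}


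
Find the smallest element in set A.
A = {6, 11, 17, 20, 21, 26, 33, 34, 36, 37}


Set A = {6, 11, 17, 20, 21, 26, 33, 34, 36, 37}
Elements in ascending order: 6, 11, 17, 20, 21, 26, 33, 34, 36, 37
The smallest element is 6.

6


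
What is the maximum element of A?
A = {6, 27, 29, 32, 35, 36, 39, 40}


Set A = {6, 27, 29, 32, 35, 36, 39, 40}
Elements in ascending order: 6, 27, 29, 32, 35, 36, 39, 40
The largest element is 40.

40


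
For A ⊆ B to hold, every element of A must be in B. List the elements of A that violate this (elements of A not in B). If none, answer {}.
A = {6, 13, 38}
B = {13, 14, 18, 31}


Set A = {6, 13, 38}
Set B = {13, 14, 18, 31}
Check each element of A against B:
6 ∉ B (include), 13 ∈ B, 38 ∉ B (include)
Elements of A not in B: {6, 38}

{6, 38}


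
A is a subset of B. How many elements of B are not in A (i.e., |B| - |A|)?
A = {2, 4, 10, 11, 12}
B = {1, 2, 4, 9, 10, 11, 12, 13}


Set A = {2, 4, 10, 11, 12}, |A| = 5
Set B = {1, 2, 4, 9, 10, 11, 12, 13}, |B| = 8
Since A ⊆ B: B \ A = {1, 9, 13}
|B| - |A| = 8 - 5 = 3

3


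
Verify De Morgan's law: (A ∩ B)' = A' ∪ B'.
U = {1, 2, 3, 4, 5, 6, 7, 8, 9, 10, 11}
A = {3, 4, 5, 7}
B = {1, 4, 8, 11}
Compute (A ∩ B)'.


U = {1, 2, 3, 4, 5, 6, 7, 8, 9, 10, 11}
A = {3, 4, 5, 7}, B = {1, 4, 8, 11}
A ∩ B = {4}
(A ∩ B)' = U \ (A ∩ B) = {1, 2, 3, 5, 6, 7, 8, 9, 10, 11}
Verification via A' ∪ B': A' = {1, 2, 6, 8, 9, 10, 11}, B' = {2, 3, 5, 6, 7, 9, 10}
A' ∪ B' = {1, 2, 3, 5, 6, 7, 8, 9, 10, 11} ✓

{1, 2, 3, 5, 6, 7, 8, 9, 10, 11}


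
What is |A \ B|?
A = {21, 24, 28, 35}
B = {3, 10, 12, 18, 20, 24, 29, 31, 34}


Set A = {21, 24, 28, 35}
Set B = {3, 10, 12, 18, 20, 24, 29, 31, 34}
A \ B = {21, 28, 35}
|A \ B| = 3

3


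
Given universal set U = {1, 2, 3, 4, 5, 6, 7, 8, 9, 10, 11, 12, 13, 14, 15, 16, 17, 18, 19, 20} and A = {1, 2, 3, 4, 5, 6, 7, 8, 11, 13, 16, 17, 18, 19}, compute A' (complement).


Universal set U = {1, 2, 3, 4, 5, 6, 7, 8, 9, 10, 11, 12, 13, 14, 15, 16, 17, 18, 19, 20}
Set A = {1, 2, 3, 4, 5, 6, 7, 8, 11, 13, 16, 17, 18, 19}
A' = U \ A = elements in U but not in A
Checking each element of U:
1 (in A, exclude), 2 (in A, exclude), 3 (in A, exclude), 4 (in A, exclude), 5 (in A, exclude), 6 (in A, exclude), 7 (in A, exclude), 8 (in A, exclude), 9 (not in A, include), 10 (not in A, include), 11 (in A, exclude), 12 (not in A, include), 13 (in A, exclude), 14 (not in A, include), 15 (not in A, include), 16 (in A, exclude), 17 (in A, exclude), 18 (in A, exclude), 19 (in A, exclude), 20 (not in A, include)
A' = {9, 10, 12, 14, 15, 20}

{9, 10, 12, 14, 15, 20}


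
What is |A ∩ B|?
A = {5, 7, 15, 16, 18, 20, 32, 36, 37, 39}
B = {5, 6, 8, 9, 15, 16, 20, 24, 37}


Set A = {5, 7, 15, 16, 18, 20, 32, 36, 37, 39}
Set B = {5, 6, 8, 9, 15, 16, 20, 24, 37}
A ∩ B = {5, 15, 16, 20, 37}
|A ∩ B| = 5

5


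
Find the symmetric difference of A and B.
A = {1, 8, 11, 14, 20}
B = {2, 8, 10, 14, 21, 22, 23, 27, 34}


Set A = {1, 8, 11, 14, 20}
Set B = {2, 8, 10, 14, 21, 22, 23, 27, 34}
A △ B = (A \ B) ∪ (B \ A)
Elements in A but not B: {1, 11, 20}
Elements in B but not A: {2, 10, 21, 22, 23, 27, 34}
A △ B = {1, 2, 10, 11, 20, 21, 22, 23, 27, 34}

{1, 2, 10, 11, 20, 21, 22, 23, 27, 34}


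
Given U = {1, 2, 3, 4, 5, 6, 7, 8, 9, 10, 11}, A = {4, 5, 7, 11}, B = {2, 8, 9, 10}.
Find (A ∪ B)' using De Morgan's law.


U = {1, 2, 3, 4, 5, 6, 7, 8, 9, 10, 11}
A = {4, 5, 7, 11}, B = {2, 8, 9, 10}
A ∪ B = {2, 4, 5, 7, 8, 9, 10, 11}
(A ∪ B)' = U \ (A ∪ B) = {1, 3, 6}
Verification via A' ∩ B': A' = {1, 2, 3, 6, 8, 9, 10}, B' = {1, 3, 4, 5, 6, 7, 11}
A' ∩ B' = {1, 3, 6} ✓

{1, 3, 6}


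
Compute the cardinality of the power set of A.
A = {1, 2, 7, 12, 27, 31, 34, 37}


Set A = {1, 2, 7, 12, 27, 31, 34, 37}
|A| = 8
The power set P(A) contains all subsets of A.
|P(A)| = 2^|A| = 2^8 = 256

256


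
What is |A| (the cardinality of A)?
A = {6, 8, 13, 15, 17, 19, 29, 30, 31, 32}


Set A = {6, 8, 13, 15, 17, 19, 29, 30, 31, 32}
Listing elements: 6, 8, 13, 15, 17, 19, 29, 30, 31, 32
Counting: 10 elements
|A| = 10

10


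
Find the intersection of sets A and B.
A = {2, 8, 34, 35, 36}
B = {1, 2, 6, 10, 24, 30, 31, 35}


Set A = {2, 8, 34, 35, 36}
Set B = {1, 2, 6, 10, 24, 30, 31, 35}
A ∩ B includes only elements in both sets.
Check each element of A against B:
2 ✓, 8 ✗, 34 ✗, 35 ✓, 36 ✗
A ∩ B = {2, 35}

{2, 35}


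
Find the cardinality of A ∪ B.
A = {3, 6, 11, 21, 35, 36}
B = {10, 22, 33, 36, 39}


Set A = {3, 6, 11, 21, 35, 36}, |A| = 6
Set B = {10, 22, 33, 36, 39}, |B| = 5
A ∩ B = {36}, |A ∩ B| = 1
|A ∪ B| = |A| + |B| - |A ∩ B| = 6 + 5 - 1 = 10

10


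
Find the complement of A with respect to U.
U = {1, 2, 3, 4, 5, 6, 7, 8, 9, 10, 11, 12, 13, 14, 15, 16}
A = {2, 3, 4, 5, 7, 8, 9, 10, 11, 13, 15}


Universal set U = {1, 2, 3, 4, 5, 6, 7, 8, 9, 10, 11, 12, 13, 14, 15, 16}
Set A = {2, 3, 4, 5, 7, 8, 9, 10, 11, 13, 15}
A' = U \ A = elements in U but not in A
Checking each element of U:
1 (not in A, include), 2 (in A, exclude), 3 (in A, exclude), 4 (in A, exclude), 5 (in A, exclude), 6 (not in A, include), 7 (in A, exclude), 8 (in A, exclude), 9 (in A, exclude), 10 (in A, exclude), 11 (in A, exclude), 12 (not in A, include), 13 (in A, exclude), 14 (not in A, include), 15 (in A, exclude), 16 (not in A, include)
A' = {1, 6, 12, 14, 16}

{1, 6, 12, 14, 16}


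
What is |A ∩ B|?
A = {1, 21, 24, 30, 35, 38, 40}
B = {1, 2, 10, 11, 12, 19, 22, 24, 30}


Set A = {1, 21, 24, 30, 35, 38, 40}
Set B = {1, 2, 10, 11, 12, 19, 22, 24, 30}
A ∩ B = {1, 24, 30}
|A ∩ B| = 3

3


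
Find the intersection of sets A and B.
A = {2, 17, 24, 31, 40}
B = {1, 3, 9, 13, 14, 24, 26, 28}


Set A = {2, 17, 24, 31, 40}
Set B = {1, 3, 9, 13, 14, 24, 26, 28}
A ∩ B includes only elements in both sets.
Check each element of A against B:
2 ✗, 17 ✗, 24 ✓, 31 ✗, 40 ✗
A ∩ B = {24}

{24}


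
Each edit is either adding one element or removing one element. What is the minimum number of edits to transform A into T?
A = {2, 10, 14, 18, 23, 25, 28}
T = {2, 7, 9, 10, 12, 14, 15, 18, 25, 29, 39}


Set A = {2, 10, 14, 18, 23, 25, 28}
Set T = {2, 7, 9, 10, 12, 14, 15, 18, 25, 29, 39}
Elements to remove from A (in A, not in T): {23, 28} → 2 removals
Elements to add to A (in T, not in A): {7, 9, 12, 15, 29, 39} → 6 additions
Total edits = 2 + 6 = 8

8


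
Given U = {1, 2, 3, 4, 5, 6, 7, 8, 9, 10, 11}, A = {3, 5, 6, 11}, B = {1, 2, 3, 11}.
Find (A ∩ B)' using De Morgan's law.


U = {1, 2, 3, 4, 5, 6, 7, 8, 9, 10, 11}
A = {3, 5, 6, 11}, B = {1, 2, 3, 11}
A ∩ B = {3, 11}
(A ∩ B)' = U \ (A ∩ B) = {1, 2, 4, 5, 6, 7, 8, 9, 10}
Verification via A' ∪ B': A' = {1, 2, 4, 7, 8, 9, 10}, B' = {4, 5, 6, 7, 8, 9, 10}
A' ∪ B' = {1, 2, 4, 5, 6, 7, 8, 9, 10} ✓

{1, 2, 4, 5, 6, 7, 8, 9, 10}


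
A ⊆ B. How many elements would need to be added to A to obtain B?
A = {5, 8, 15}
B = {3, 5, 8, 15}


Set A = {5, 8, 15}, |A| = 3
Set B = {3, 5, 8, 15}, |B| = 4
Since A ⊆ B: B \ A = {3}
|B| - |A| = 4 - 3 = 1

1


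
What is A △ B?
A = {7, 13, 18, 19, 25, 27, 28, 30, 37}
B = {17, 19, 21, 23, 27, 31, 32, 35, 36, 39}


Set A = {7, 13, 18, 19, 25, 27, 28, 30, 37}
Set B = {17, 19, 21, 23, 27, 31, 32, 35, 36, 39}
A △ B = (A \ B) ∪ (B \ A)
Elements in A but not B: {7, 13, 18, 25, 28, 30, 37}
Elements in B but not A: {17, 21, 23, 31, 32, 35, 36, 39}
A △ B = {7, 13, 17, 18, 21, 23, 25, 28, 30, 31, 32, 35, 36, 37, 39}

{7, 13, 17, 18, 21, 23, 25, 28, 30, 31, 32, 35, 36, 37, 39}
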